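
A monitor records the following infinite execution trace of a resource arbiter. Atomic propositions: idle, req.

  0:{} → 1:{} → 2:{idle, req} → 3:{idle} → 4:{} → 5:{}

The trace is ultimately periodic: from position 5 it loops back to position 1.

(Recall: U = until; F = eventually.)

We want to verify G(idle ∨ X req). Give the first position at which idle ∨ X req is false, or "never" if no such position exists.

At position 0 the labels are {} and the next position 1 has {}, so idle ∨ X req is false there. This is the first violation.

0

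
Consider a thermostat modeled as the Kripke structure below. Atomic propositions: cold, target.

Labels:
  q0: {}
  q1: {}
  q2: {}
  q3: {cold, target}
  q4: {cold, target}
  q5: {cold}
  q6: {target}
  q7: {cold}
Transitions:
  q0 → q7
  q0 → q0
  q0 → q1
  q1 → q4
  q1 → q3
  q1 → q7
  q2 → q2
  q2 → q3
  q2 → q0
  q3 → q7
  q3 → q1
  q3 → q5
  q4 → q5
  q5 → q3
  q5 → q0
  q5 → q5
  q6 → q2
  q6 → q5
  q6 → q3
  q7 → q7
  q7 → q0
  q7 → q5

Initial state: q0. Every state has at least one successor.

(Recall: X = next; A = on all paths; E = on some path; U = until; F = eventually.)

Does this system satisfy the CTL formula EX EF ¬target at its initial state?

States satisfying EF ¬target: {q0, q1, q2, q3, q4, q5, q6, q7}.
States satisfying EX EF ¬target: {q0, q1, q2, q3, q4, q5, q6, q7}.
q0 ∈ Sat(EX EF ¬target).

Yes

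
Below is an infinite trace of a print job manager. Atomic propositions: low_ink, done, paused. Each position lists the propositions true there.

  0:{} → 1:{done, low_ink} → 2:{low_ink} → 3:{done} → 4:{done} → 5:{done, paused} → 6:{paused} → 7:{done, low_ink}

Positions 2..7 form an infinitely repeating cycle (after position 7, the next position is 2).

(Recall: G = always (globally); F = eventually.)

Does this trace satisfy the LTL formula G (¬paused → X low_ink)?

¬paused → X low_ink must hold at every position from 0 onward. It fails at position 2, so G (¬paused → X low_ink) is false.
Positions where ¬paused holds: 0, 1, 2, 3, 4, 7.
Check X low_ink at each: 0→ok, 1→ok, 2→fails, 3→fails, 4→fails, 7→ok.

No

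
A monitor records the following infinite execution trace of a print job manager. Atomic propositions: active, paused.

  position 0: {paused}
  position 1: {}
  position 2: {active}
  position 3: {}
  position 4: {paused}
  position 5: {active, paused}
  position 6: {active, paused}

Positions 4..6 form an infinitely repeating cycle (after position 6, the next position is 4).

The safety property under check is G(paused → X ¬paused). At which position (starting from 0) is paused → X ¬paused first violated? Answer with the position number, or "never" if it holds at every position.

4

Check paused → X ¬paused at each position in order: 0 ✓, 1 ✓, 2 ✓, 3 ✓.
At position 4 the labels are {paused} and the next position 5 has {active, paused}, so paused → X ¬paused is false there. This is the first violation.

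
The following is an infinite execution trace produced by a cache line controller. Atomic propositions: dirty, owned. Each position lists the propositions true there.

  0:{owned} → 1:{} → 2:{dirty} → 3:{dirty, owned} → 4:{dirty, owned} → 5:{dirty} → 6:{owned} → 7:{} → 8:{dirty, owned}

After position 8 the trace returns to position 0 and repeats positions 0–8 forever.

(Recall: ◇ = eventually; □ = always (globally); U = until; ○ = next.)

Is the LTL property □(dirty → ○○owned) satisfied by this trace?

dirty → ○○owned must hold at every position from 0 onward. It fails at position 3, so □(dirty → ○○owned) is false.
Positions where dirty holds: 2, 3, 4, 5, 8.
Check ○○owned at each: 2→ok, 3→fails, 4→ok, 5→fails, 8→fails.

No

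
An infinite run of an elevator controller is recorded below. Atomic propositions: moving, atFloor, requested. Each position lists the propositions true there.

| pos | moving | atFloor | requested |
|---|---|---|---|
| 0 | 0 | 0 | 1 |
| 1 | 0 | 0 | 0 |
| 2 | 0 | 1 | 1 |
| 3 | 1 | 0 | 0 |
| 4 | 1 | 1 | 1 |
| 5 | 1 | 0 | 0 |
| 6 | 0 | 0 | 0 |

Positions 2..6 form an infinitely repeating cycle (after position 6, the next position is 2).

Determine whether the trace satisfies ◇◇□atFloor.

◇□atFloor is false at every position 0..6, so it never becomes true and ◇◇□atFloor fails.

Violated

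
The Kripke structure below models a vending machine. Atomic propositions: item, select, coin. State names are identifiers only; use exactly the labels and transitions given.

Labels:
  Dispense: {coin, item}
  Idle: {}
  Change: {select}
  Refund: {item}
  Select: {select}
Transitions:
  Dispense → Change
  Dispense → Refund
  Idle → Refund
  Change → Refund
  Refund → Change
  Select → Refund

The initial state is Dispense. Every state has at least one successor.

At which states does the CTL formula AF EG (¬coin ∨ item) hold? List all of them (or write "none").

{Dispense, Idle, Change, Refund, Select}

States satisfying EG (¬coin ∨ item): {Dispense, Idle, Change, Refund, Select}.
States satisfying AF EG (¬coin ∨ item): {Dispense, Idle, Change, Refund, Select}.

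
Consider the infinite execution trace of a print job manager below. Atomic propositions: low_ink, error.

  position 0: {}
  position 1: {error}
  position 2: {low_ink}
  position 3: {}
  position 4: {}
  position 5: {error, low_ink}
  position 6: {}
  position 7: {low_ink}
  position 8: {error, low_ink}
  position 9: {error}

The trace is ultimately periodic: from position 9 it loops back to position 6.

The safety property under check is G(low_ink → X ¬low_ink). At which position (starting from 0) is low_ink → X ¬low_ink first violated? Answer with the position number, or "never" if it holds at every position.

Check low_ink → X ¬low_ink at each position in order: 0 ✓, 1 ✓, 2 ✓, 3 ✓, 4 ✓, 5 ✓, 6 ✓.
At position 7 the labels are {low_ink} and the next position 8 has {error, low_ink}, so low_ink → X ¬low_ink is false there. This is the first violation.

7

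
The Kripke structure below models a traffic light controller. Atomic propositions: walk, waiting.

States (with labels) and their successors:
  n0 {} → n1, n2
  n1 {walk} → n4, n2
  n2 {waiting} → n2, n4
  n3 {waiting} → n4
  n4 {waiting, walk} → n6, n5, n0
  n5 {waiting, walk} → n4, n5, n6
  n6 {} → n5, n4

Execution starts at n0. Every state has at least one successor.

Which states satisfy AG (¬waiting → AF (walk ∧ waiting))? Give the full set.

States satisfying ¬waiting → AF (walk ∧ waiting): {n2, n3, n4, n5, n6}.
States satisfying AG (¬waiting → AF (walk ∧ waiting)): ∅.

none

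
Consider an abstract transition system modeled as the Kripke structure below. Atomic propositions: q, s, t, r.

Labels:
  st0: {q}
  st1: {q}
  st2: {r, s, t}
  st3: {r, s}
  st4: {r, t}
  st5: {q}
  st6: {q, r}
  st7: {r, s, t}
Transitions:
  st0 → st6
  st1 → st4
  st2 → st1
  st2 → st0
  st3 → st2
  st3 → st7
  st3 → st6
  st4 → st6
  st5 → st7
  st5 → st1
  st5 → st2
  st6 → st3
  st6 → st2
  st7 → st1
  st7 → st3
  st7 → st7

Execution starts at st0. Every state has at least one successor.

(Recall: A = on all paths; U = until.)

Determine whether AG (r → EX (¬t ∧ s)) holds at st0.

States satisfying r → EX (¬t ∧ s): {st0, st1, st5, st6, st7}.
States satisfying AG (r → EX (¬t ∧ s)): ∅.
st2 is reachable from st0 and violates r → EX (¬t ∧ s), so AG fails at st0.
st0 ∉ Sat(AG (r → EX (¬t ∧ s))).

Does not hold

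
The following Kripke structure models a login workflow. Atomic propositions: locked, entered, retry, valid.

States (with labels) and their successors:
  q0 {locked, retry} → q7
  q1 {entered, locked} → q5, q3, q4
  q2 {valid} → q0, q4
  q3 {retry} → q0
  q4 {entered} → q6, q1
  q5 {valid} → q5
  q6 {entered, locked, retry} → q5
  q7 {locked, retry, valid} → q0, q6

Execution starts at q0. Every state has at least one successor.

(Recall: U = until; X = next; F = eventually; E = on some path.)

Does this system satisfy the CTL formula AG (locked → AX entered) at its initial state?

States satisfying locked → AX entered: {q2, q3, q4, q5}.
States satisfying AG (locked → AX entered): {q5}.
q0 is reachable from q0 and violates locked → AX entered, so AG fails at q0.
q0 ∉ Sat(AG (locked → AX entered)).

Does not hold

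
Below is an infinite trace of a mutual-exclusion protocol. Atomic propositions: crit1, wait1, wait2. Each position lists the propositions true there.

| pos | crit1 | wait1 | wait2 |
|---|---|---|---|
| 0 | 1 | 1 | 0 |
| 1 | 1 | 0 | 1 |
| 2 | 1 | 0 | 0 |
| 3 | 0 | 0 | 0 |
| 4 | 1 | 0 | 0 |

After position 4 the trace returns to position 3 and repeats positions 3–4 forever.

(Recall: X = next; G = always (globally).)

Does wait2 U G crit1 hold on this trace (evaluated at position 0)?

No

Walking from position 0: at position 0, G crit1 has not yet held and wait2 fails, so wait2 U G crit1 is false.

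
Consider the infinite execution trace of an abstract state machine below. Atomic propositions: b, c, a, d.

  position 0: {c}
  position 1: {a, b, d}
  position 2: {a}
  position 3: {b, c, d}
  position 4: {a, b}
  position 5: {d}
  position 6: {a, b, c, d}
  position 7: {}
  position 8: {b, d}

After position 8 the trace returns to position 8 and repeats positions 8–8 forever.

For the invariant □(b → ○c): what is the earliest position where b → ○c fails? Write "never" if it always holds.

Check b → ○c at each position in order: 0 ✓.
At position 1 the labels are {a, b, d} and the next position 2 has {a}, so b → ○c is false there. This is the first violation.

1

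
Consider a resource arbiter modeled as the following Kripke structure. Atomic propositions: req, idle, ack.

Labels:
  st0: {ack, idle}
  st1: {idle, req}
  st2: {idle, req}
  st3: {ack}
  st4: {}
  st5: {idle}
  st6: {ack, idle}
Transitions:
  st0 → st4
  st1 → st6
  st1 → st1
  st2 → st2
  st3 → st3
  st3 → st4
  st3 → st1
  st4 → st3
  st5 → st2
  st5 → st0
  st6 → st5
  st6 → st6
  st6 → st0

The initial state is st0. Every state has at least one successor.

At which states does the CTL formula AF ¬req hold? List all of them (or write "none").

{st0, st3, st4, st5, st6}

States satisfying ¬req: {st0, st3, st4, st5, st6}.
States satisfying AF ¬req: {st0, st3, st4, st5, st6}.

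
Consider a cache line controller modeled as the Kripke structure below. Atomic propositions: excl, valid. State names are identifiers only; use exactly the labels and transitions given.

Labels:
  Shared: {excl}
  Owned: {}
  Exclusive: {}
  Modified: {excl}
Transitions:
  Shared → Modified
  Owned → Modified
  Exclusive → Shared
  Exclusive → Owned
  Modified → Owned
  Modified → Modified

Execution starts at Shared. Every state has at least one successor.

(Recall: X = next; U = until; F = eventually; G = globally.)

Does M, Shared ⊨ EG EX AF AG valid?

States satisfying EX AF AG valid: ∅.
States satisfying EG EX AF AG valid: ∅.
No suitable path/successor from Shared witnesses the formula.
Shared ∉ Sat(EG EX AF AG valid).

No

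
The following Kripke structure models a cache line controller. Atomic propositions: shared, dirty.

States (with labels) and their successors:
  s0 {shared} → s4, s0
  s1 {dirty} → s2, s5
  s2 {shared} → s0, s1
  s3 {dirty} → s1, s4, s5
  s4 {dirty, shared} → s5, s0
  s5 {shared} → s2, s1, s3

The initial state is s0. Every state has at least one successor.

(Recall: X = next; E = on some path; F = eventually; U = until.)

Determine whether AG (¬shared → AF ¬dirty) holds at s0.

States satisfying ¬shared → AF ¬dirty: {s0, s1, s2, s3, s4, s5}.
States satisfying AG (¬shared → AF ¬dirty): {s0, s1, s2, s3, s4, s5}.
Every state reachable from s0 satisfies ¬shared → AF ¬dirty.
s0 ∈ Sat(AG (¬shared → AF ¬dirty)).

Yes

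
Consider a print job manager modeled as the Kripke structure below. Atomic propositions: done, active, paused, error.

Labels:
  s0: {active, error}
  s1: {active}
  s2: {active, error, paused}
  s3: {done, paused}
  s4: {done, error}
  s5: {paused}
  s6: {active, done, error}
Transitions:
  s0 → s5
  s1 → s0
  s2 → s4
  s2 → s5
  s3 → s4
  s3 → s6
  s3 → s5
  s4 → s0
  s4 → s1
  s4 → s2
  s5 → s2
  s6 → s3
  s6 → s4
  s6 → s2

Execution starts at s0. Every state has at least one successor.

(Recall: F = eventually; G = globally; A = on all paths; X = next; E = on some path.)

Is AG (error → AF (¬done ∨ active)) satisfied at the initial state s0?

States satisfying error → AF (¬done ∨ active): {s0, s1, s2, s3, s4, s5, s6}.
States satisfying AG (error → AF (¬done ∨ active)): {s0, s1, s2, s3, s4, s5, s6}.
Every state reachable from s0 satisfies error → AF (¬done ∨ active).
s0 ∈ Sat(AG (error → AF (¬done ∨ active))).

Satisfied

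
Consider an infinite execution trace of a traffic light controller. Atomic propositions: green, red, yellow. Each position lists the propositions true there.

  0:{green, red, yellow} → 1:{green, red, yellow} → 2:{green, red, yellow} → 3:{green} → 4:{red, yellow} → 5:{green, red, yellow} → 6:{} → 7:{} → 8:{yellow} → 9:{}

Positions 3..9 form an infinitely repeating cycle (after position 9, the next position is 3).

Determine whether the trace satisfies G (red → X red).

red → X red must hold at every position from 0 onward. It fails at position 2, so G (red → X red) is false.
Positions where red holds: 0, 1, 2, 4, 5.
Check X red at each: 0→ok, 1→ok, 2→fails, 4→ok, 5→fails.

Violated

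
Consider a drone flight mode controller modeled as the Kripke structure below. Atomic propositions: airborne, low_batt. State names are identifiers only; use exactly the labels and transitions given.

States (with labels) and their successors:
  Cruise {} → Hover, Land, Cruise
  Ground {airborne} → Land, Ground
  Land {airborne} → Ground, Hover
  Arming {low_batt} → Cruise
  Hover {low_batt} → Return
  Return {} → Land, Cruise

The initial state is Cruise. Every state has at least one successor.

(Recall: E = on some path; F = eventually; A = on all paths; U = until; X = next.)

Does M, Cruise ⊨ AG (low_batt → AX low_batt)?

Does not hold

States satisfying low_batt → AX low_batt: {Cruise, Ground, Land, Return}.
States satisfying AG (low_batt → AX low_batt): ∅.
Hover is reachable from Cruise and violates low_batt → AX low_batt, so AG fails at Cruise.
Cruise ∉ Sat(AG (low_batt → AX low_batt)).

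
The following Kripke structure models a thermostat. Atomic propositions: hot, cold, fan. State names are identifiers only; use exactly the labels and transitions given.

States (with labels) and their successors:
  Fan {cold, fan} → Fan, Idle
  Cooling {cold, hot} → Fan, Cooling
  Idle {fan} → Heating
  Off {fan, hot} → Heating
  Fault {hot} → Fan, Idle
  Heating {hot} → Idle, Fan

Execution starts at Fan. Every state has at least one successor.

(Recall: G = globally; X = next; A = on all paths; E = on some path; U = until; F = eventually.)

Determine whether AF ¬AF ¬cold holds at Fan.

States satisfying ¬AF ¬cold: {Fan, Cooling}.
States satisfying AF ¬AF ¬cold: {Fan, Cooling}.
Fan ∈ Sat(AF ¬AF ¬cold).

Holds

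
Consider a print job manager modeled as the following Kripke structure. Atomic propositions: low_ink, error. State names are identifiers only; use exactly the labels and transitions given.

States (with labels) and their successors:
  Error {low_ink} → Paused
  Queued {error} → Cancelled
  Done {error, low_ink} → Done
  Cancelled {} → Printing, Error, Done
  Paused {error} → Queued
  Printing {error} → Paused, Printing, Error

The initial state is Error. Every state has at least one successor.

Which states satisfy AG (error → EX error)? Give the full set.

{Done}

States satisfying error → EX error: {Error, Done, Cancelled, Paused, Printing}.
States satisfying AG (error → EX error): {Done}.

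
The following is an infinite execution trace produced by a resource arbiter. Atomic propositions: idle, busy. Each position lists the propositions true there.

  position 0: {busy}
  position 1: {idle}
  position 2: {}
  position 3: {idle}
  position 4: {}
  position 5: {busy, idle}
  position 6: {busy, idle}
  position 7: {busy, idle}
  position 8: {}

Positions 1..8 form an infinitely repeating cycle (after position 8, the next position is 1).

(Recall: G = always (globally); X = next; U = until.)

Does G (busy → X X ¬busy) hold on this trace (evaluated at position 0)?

busy → X X ¬busy must hold at every position from 0 onward. It fails at position 5, so G (busy → X X ¬busy) is false.
Positions where busy holds: 0, 5, 6, 7.
Check X X ¬busy at each: 0→ok, 5→fails, 6→ok, 7→ok.

No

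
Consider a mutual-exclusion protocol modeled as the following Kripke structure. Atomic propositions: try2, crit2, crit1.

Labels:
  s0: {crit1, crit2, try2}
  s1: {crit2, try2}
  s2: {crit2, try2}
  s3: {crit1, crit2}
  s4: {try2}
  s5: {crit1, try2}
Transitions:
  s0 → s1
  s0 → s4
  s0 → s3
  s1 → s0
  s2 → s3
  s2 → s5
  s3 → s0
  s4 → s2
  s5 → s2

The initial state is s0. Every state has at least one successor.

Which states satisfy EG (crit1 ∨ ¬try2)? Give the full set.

{s0, s3}

States satisfying crit1 ∨ ¬try2: {s0, s3, s5}.
States satisfying EG (crit1 ∨ ¬try2): {s0, s3}.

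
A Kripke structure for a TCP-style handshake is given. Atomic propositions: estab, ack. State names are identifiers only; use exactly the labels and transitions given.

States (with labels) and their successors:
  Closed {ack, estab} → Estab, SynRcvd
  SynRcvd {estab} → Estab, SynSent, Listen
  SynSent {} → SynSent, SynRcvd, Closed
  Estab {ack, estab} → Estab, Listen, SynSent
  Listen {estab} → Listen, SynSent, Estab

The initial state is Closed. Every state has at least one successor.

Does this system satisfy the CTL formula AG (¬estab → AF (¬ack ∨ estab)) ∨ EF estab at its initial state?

States satisfying ¬estab → AF (¬ack ∨ estab): {Closed, SynRcvd, SynSent, Estab, Listen}.
States satisfying AG (¬estab → AF (¬ack ∨ estab)): {Closed, SynRcvd, SynSent, Estab, Listen}.
States satisfying estab: {Closed, SynRcvd, Estab, Listen}.
States satisfying EF estab: {Closed, SynRcvd, SynSent, Estab, Listen}.
States satisfying AG (¬estab → AF (¬ack ∨ estab)) ∨ EF estab: {Closed, SynRcvd, SynSent, Estab, Listen}.
Closed ∈ Sat(AG (¬estab → AF (¬ack ∨ estab)) ∨ EF estab).

Satisfied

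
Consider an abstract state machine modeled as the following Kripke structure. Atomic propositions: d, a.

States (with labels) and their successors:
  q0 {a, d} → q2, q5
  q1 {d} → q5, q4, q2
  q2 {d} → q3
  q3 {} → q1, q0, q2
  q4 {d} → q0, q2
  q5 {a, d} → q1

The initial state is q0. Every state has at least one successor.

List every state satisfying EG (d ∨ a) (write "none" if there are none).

States satisfying d ∨ a: {q0, q1, q2, q4, q5}.
States satisfying EG (d ∨ a): {q0, q1, q4, q5}.

{q0, q1, q4, q5}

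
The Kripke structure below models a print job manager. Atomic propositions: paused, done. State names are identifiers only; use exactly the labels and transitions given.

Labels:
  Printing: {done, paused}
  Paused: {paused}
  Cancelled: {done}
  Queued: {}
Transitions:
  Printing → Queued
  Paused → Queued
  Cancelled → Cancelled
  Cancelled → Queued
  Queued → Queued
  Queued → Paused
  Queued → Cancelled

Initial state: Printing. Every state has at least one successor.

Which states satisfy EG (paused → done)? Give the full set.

{Printing, Cancelled, Queued}

States satisfying paused → done: {Printing, Cancelled, Queued}.
States satisfying EG (paused → done): {Printing, Cancelled, Queued}.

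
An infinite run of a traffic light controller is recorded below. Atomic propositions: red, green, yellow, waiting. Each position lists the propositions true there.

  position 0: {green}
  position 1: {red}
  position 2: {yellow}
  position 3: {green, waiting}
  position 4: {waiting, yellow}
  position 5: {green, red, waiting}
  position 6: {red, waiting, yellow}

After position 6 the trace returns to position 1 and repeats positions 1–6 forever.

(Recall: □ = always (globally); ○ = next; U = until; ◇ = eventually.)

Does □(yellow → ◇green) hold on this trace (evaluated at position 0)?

yellow → ◇green holds at every position 0..6, and those are all positions ever visited, so □(yellow → ◇green) holds.
Positions where yellow holds: 2, 4, 6.
Check ◇green at each: 2→ok, 4→ok, 6→ok.

Holds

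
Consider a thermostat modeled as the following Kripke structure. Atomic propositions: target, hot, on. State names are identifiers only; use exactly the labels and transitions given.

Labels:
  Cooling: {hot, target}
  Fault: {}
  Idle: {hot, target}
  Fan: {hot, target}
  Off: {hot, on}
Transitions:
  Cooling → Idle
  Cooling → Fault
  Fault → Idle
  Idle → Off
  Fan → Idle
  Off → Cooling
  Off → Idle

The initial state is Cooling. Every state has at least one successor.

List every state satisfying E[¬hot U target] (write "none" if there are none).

States satisfying ¬hot: {Fault}.
States satisfying target: {Cooling, Idle, Fan}.
States satisfying E[¬hot U target]: {Cooling, Fault, Idle, Fan}.

{Cooling, Fault, Idle, Fan}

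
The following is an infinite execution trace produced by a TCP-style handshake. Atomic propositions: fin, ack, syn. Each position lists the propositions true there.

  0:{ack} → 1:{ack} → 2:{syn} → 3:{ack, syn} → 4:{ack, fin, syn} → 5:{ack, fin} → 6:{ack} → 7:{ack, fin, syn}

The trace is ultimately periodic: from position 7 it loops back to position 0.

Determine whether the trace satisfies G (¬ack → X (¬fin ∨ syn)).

Yes

¬ack → X (¬fin ∨ syn) holds at every position 0..7, and those are all positions ever visited, so G (¬ack → X (¬fin ∨ syn)) holds.
Positions where ¬ack holds: 2.
Check X (¬fin ∨ syn) at each: 2→ok.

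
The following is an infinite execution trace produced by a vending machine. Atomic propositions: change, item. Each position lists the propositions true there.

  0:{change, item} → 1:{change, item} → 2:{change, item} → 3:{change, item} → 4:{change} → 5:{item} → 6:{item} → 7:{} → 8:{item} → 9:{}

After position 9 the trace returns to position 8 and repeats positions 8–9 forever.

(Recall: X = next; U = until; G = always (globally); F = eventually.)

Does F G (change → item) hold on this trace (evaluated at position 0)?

Satisfied

G (change → item) holds at position 5, which is reachable from 0, so F G (change → item) holds.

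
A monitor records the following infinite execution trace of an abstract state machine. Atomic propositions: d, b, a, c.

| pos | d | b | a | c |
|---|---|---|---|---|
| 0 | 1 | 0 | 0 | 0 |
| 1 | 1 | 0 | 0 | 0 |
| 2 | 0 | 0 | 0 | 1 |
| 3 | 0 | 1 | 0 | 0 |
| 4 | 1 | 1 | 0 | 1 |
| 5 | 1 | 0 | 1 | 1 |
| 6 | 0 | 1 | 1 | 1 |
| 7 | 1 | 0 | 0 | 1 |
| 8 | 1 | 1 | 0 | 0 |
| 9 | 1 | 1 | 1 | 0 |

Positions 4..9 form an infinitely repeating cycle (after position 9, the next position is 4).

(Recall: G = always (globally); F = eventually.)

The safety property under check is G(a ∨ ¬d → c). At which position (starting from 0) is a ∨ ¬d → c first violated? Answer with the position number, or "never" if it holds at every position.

Check a ∨ ¬d → c at each position in order: 0 ✓, 1 ✓, 2 ✓.
At position 3 the labels are {b}, so a ∨ ¬d → c is false there. This is the first violation.

3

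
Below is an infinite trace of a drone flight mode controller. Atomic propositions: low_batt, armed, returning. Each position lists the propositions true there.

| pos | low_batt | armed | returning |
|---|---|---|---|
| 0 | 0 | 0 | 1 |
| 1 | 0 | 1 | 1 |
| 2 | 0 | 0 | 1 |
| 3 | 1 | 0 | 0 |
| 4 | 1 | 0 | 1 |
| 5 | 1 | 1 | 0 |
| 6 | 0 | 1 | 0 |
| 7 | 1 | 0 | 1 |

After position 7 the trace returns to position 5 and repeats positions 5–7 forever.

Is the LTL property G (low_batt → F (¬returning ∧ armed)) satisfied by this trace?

Yes

low_batt → F (¬returning ∧ armed) holds at every position 0..7, and those are all positions ever visited, so G (low_batt → F (¬returning ∧ armed)) holds.
Positions where low_batt holds: 3, 4, 5, 7.
Check F (¬returning ∧ armed) at each: 3→ok, 4→ok, 5→ok, 7→ok.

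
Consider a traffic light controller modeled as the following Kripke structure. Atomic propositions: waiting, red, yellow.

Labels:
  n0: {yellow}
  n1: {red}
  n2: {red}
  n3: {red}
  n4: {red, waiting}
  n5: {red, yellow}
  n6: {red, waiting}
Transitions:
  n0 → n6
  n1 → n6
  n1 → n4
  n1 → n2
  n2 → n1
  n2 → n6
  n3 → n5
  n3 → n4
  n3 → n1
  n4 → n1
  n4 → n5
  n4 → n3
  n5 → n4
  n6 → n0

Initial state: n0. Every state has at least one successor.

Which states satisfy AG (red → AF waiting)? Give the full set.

States satisfying red → AF waiting: {n0, n4, n5, n6}.
States satisfying AG (red → AF waiting): {n0, n6}.

{n0, n6}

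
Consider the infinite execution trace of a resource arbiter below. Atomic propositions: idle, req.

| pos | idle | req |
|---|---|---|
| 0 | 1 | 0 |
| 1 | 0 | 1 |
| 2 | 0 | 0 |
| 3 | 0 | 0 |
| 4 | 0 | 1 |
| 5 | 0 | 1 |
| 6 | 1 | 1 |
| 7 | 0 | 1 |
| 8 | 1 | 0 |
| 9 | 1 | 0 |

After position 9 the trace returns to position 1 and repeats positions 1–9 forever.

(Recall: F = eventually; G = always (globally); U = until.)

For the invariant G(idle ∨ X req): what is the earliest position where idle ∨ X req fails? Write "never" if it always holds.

1

Check idle ∨ X req at each position in order: 0 ✓.
At position 1 the labels are {req} and the next position 2 has {}, so idle ∨ X req is false there. This is the first violation.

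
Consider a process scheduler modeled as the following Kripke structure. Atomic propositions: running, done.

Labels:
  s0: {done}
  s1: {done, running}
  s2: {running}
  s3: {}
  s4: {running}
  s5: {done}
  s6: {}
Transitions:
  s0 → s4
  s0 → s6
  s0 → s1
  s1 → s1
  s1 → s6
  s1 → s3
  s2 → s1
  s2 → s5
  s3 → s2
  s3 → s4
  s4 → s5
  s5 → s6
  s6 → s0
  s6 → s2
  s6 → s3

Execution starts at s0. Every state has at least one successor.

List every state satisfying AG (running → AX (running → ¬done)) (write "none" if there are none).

States satisfying running → AX (running → ¬done): {s0, s3, s4, s5, s6}.
States satisfying AG (running → AX (running → ¬done)): ∅.

none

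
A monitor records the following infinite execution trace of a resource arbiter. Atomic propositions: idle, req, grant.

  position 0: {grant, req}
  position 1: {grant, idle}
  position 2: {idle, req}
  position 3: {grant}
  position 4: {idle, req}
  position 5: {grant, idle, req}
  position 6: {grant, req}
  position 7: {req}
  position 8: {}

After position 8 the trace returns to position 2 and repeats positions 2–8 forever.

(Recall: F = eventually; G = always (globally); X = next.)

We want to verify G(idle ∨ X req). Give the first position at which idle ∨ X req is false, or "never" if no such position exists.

At position 0 the labels are {grant, req} and the next position 1 has {grant, idle}, so idle ∨ X req is false there. This is the first violation.

0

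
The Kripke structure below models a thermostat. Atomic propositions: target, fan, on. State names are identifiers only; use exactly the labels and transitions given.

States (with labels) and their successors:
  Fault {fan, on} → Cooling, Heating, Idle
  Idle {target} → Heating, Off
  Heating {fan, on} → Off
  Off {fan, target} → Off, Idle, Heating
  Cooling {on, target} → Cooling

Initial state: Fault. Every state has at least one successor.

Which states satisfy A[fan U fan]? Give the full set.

States satisfying fan: {Fault, Heating, Off}.
States satisfying A[fan U fan]: {Fault, Heating, Off}.

{Fault, Heating, Off}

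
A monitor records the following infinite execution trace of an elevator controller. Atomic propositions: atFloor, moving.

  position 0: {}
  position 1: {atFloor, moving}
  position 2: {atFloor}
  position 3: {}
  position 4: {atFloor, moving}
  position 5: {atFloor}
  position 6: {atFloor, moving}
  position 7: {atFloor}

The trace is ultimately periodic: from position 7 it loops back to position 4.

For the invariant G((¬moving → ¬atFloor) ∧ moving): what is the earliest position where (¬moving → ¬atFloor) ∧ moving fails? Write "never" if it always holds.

At position 0 the labels are {}, so (¬moving → ¬atFloor) ∧ moving is false there. This is the first violation.

0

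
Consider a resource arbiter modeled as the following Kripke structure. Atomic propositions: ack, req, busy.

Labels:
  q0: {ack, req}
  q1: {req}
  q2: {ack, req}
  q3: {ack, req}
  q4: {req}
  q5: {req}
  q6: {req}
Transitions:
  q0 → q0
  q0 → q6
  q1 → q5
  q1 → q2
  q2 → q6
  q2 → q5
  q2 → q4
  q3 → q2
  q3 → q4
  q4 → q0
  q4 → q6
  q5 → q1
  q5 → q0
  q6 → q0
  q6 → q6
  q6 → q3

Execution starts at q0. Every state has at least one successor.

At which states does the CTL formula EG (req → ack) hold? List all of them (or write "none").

States satisfying req → ack: {q0, q2, q3}.
States satisfying EG (req → ack): {q0}.

{q0}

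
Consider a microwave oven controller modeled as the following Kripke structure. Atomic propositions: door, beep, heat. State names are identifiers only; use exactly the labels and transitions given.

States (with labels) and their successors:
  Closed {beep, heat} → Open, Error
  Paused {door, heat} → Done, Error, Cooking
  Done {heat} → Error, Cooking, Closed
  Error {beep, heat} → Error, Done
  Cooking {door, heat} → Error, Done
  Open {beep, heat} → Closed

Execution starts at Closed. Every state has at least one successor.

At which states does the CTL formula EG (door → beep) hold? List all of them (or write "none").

{Closed, Done, Error, Open}

States satisfying door → beep: {Closed, Done, Error, Open}.
States satisfying EG (door → beep): {Closed, Done, Error, Open}.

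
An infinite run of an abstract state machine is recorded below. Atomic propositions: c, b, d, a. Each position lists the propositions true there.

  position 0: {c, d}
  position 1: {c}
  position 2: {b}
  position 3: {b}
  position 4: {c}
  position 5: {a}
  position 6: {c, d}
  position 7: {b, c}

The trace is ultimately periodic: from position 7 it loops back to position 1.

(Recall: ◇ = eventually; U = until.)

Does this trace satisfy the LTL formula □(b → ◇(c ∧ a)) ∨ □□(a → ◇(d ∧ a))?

b → ◇(c ∧ a) must hold at every position from 0 onward. It fails at position 2, so □(b → ◇(c ∧ a)) is false.
Positions where b holds: 2, 3, 7.
Check ◇(c ∧ a) at each: 2→fails, 3→fails, 7→fails.
□(a → ◇(d ∧ a)) must hold at every position from 0 onward. It fails at position 0, so □□(a → ◇(d ∧ a)) is false.
At position 0: □(b → ◇(c ∧ a)) is false; □□(a → ◇(d ∧ a)) is false; so □(b → ◇(c ∧ a)) ∨ □□(a → ◇(d ∧ a)) is false.

No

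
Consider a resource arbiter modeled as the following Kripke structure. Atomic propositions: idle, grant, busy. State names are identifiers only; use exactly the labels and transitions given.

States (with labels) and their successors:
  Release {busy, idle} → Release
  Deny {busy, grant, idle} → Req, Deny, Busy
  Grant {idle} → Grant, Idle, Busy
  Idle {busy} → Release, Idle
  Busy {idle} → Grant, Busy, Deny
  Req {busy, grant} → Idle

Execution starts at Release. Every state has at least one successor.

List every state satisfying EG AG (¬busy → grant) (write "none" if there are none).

{Release, Idle, Req}

States satisfying AG (¬busy → grant): {Release, Idle, Req}.
States satisfying EG AG (¬busy → grant): {Release, Idle, Req}.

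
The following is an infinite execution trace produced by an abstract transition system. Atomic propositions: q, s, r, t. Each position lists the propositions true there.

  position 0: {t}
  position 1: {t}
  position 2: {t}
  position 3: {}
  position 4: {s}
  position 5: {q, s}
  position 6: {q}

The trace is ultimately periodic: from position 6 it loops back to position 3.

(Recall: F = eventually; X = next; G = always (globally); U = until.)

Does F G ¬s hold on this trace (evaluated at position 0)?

G ¬s is false at every position 0..6, so it never becomes true and F G ¬s fails.

Violated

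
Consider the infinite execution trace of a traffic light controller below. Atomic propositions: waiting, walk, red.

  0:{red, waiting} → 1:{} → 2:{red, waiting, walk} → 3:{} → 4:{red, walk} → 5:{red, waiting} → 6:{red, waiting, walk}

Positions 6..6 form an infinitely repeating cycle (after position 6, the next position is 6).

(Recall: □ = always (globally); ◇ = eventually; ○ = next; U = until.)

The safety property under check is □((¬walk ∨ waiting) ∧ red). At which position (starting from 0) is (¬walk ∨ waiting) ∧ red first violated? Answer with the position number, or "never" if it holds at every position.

1

Check (¬walk ∨ waiting) ∧ red at each position in order: 0 ✓.
At position 1 the labels are {}, so (¬walk ∨ waiting) ∧ red is false there. This is the first violation.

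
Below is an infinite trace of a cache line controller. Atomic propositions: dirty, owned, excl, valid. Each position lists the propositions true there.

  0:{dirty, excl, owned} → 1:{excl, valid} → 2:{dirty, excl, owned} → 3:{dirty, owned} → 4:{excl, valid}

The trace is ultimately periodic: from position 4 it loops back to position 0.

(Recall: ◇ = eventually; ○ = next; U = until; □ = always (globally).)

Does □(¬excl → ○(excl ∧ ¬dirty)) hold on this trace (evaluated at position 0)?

Yes

¬excl → ○(excl ∧ ¬dirty) holds at every position 0..4, and those are all positions ever visited, so □(¬excl → ○(excl ∧ ¬dirty)) holds.
Positions where ¬excl holds: 3.
Check ○(excl ∧ ¬dirty) at each: 3→ok.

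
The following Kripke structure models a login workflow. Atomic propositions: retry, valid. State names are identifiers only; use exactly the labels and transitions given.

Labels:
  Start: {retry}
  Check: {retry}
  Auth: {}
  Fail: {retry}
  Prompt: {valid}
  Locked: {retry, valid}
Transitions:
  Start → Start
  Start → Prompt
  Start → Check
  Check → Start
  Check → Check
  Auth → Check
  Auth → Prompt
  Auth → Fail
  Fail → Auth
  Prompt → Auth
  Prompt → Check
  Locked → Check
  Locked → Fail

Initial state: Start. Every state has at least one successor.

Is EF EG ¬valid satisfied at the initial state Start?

States satisfying EG ¬valid: {Start, Check, Auth, Fail}.
States satisfying EF EG ¬valid: {Start, Check, Auth, Fail, Prompt, Locked}.
Some path from Start reaches a state where EG ¬valid holds.
Start ∈ Sat(EF EG ¬valid).

Yes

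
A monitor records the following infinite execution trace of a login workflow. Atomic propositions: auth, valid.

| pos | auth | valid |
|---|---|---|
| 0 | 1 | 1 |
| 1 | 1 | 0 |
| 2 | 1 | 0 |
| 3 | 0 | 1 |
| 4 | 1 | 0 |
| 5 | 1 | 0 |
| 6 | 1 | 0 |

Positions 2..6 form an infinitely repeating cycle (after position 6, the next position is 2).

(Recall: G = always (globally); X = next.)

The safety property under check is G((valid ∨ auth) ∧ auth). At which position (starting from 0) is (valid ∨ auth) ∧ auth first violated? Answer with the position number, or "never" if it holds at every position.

3

Check (valid ∨ auth) ∧ auth at each position in order: 0 ✓, 1 ✓, 2 ✓.
At position 3 the labels are {valid}, so (valid ∨ auth) ∧ auth is false there. This is the first violation.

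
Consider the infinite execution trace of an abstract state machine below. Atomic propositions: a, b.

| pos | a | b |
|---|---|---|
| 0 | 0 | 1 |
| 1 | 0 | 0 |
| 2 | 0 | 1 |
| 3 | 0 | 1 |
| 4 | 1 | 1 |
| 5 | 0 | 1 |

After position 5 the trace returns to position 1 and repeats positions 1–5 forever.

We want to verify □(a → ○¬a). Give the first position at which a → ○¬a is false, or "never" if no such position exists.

a → ○¬a holds at every position 0..5, and those are all the positions the trace ever visits, so the invariant □(a → ○¬a) is never violated.

never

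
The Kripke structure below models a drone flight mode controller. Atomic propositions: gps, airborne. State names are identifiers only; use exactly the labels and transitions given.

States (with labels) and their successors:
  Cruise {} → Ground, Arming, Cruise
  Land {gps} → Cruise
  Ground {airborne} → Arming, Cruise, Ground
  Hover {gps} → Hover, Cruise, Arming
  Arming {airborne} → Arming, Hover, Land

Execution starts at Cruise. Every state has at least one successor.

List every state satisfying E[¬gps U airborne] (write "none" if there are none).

{Cruise, Ground, Arming}

States satisfying ¬gps: {Cruise, Ground, Arming}.
States satisfying airborne: {Ground, Arming}.
States satisfying E[¬gps U airborne]: {Cruise, Ground, Arming}.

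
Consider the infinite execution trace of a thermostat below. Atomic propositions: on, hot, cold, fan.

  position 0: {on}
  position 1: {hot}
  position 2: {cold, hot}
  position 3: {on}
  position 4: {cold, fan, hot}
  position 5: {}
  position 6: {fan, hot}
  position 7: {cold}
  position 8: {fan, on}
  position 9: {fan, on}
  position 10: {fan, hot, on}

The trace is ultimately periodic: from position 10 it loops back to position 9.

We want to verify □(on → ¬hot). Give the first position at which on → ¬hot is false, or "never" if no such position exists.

Check on → ¬hot at each position in order: 0 ✓, 1 ✓, 2 ✓, 3 ✓, 4 ✓, 5 ✓, 6 ✓, 7 ✓, 8 ✓, 9 ✓.
At position 10 the labels are {fan, hot, on}, so on → ¬hot is false there. This is the first violation.

10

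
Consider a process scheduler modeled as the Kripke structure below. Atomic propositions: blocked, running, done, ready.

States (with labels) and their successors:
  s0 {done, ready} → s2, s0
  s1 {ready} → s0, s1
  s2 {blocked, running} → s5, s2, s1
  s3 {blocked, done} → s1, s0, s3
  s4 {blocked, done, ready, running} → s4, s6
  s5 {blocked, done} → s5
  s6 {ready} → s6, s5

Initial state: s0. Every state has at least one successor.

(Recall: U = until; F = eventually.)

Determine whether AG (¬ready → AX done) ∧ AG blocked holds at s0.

States satisfying ¬ready → AX done: {s0, s1, s4, s5, s6}.
States satisfying AG (¬ready → AX done): {s4, s5, s6}.
States satisfying blocked: {s2, s3, s4, s5}.
States satisfying AG blocked: {s5}.
States satisfying AG (¬ready → AX done) ∧ AG blocked: {s5}.
s0 ∉ Sat(AG (¬ready → AX done) ∧ AG blocked).

No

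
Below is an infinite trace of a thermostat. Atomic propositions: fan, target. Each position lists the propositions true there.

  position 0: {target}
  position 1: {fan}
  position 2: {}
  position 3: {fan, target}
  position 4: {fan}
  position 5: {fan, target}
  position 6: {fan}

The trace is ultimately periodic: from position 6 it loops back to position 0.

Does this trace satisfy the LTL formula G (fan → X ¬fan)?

fan → X ¬fan must hold at every position from 0 onward. It fails at position 3, so G (fan → X ¬fan) is false.
Positions where fan holds: 1, 3, 4, 5, 6.
Check X ¬fan at each: 1→ok, 3→fails, 4→fails, 5→fails, 6→ok.

Does not hold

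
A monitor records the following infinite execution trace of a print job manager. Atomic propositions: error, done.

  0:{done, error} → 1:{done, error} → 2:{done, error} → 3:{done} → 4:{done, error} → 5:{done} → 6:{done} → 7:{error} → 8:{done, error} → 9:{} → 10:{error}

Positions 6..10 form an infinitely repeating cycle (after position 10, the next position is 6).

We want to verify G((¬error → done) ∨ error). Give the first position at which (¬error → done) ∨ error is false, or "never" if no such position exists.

Check (¬error → done) ∨ error at each position in order: 0 ✓, 1 ✓, 2 ✓, 3 ✓, 4 ✓, 5 ✓, 6 ✓, 7 ✓, 8 ✓.
At position 9 the labels are {}, so (¬error → done) ∨ error is false there. This is the first violation.

9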